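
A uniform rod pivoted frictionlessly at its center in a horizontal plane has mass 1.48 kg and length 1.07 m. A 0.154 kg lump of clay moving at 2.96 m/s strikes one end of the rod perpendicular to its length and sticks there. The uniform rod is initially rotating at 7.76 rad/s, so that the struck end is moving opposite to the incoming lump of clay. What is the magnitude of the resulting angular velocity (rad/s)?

|ω_f| ≈ 4.60 rad/s

About the pivot the impulsive forces during the collision are internal, so angular momentum about that axis is conserved.
I_p = (1/12)(1.48)(1.07)² = 0.1412 kg·m². Taking the sense of the lump of clay's angular momentum as positive, L_{lump} = m v R = (0.154)(2.96)(1.07/2) = 0.2439 kg·m²/s.
L_i = −I_p ω_p + m v R = −(0.1412)(7.76) + 0.2439 = -0.8519 kg·m²/s.
After sticking, I_f = I_p + m R² = 0.1412 + (0.154)(1.07/2)² = 0.1853 kg·m².
ω_f = L_i / I_f = -0.8519 / 0.1853 = -4.598 rad/s.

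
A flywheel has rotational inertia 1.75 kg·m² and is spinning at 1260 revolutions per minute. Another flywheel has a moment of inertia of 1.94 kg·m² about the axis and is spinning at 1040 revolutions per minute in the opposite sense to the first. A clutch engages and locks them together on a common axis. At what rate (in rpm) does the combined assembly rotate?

The coupling torques are internal; angular momentum about the shared axis is conserved.
Taking A's sense as positive: L = (1.750)(1260) − (1.940)(1040) = 187.4 kg·m²·rpm.
Combined I = 1.750 + 1.940 = 3.690 kg·m².
ω_f = L / I = 187.4 / 3.690 = 50.79 rpm.

|ω_f| ≈ 50.8 rpm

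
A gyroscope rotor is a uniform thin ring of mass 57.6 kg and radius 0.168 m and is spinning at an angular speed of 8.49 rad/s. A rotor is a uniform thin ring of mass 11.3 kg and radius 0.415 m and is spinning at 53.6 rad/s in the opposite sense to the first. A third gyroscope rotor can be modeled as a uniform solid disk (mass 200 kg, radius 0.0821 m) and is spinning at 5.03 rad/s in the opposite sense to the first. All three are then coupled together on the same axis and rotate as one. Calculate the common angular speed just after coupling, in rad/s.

|ω_f| ≈ 22.1 rad/s

The coupling torques are internal; angular momentum about the shared axis is conserved.
Moments of inertia: I_A = (57.6)(0.168)² = 1.626 kg·m²; I_B = (11.3)(0.415)² = 1.946 kg·m²; I_C = ½(200)(0.0821)² = 0.6740 kg·m².
Taking A's sense as positive: L = (1.626)(8.49) − (1.946)(53.6) − (0.6740)(5.03) = -93.90 kg·m²·rad/s.
Combined I = 1.626 + 1.946 + 0.6740 = 4.246 kg·m².
ω_f = L / I = -93.90 / 4.246 = -22.12 rad/s.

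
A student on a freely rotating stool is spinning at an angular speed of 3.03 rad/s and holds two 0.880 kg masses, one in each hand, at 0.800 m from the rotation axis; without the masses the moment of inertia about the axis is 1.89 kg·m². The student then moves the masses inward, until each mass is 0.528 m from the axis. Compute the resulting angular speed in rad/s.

No external torque acts about the spin axis, so angular momentum is conserved.
I₁ = 1.89 + 2(0.880)(0.800)² = 3.016 kg·m²; I₂ = 1.89 + 2(0.880)(0.528)² = 2.381 kg·m².
ω₂ = I₁ω₁ / I₂ = (3.016)(3.03 rad/s) / (2.381) = 3.839 rad/s.

ω₂ ≈ 3.84 rad/s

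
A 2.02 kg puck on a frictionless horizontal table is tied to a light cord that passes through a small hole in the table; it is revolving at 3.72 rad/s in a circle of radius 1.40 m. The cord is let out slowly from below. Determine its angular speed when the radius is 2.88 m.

ω₂ ≈ 0.879 rad/s

No torque about the axis ⇒ m r₁² ω₁ = m r₂² ω₂.
ω₂ = ω₁ (r₁/r₂)² = (3.72)(1.40/2.88)² = 0.8791 rad/s.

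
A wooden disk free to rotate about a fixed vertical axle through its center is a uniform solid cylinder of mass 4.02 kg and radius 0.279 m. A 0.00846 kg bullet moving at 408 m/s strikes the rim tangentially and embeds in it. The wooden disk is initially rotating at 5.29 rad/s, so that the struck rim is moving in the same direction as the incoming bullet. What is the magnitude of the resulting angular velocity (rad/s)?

About the axle the impulsive forces during the collision are internal, so angular momentum about that axis is conserved.
I_p = ½(4.02)(0.279)² = 0.1565 kg·m². Taking the sense of the bullet's angular momentum as positive, L_{bullet} = m v R = (0.00846)(408)(0.279) = 0.9630 kg·m²/s.
L_i = +I_p ω_p + m v R = +(0.1565)(5.29) + 0.9630 = 1.791 kg·m²/s.
After sticking, I_f = I_p + m R² = 0.1565 + (0.00846)(0.279)² = 0.1571 kg·m².
ω_f = L_i / I_f = 1.791 / 0.1571 = 11.40 rad/s.

|ω_f| ≈ 11.4 rad/s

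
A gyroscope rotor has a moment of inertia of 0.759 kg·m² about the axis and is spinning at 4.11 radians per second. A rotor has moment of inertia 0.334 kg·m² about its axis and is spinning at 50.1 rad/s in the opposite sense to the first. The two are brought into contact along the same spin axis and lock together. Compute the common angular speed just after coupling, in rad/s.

No external torque acts about the common axis, so total angular momentum is conserved.
Taking A's sense as positive: L = (0.7590)(4.11) − (0.3340)(50.1) = -13.61 kg·m²·rad/s.
Combined I = 0.7590 + 0.3340 = 1.093 kg·m².
ω_f = L / I = -13.61 / 1.093 = -12.46 rad/s.

|ω_f| ≈ 12.5 rad/s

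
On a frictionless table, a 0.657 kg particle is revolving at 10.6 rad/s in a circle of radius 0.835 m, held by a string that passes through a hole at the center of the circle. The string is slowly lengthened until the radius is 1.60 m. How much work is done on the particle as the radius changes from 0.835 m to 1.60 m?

W ≈ -18.7 J

The constraining force is radial, so m r² ω about the center is conserved.
ω₂ = ω₁ (r₁/r₂)² = (10.6)(0.835/1.60)² = 2.887 rad/s.
W = ΔKE = ½m(v₂² − v₁²) = -18.73 J.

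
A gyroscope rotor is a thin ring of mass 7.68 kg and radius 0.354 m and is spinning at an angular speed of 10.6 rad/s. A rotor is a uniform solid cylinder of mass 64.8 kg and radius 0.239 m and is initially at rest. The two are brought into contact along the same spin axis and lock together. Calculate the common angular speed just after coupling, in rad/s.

|ω_f| ≈ 3.63 rad/s

No external torque acts about the common axis, so total angular momentum is conserved.
Moments of inertia: I_A = (7.68)(0.354)² = 0.9624 kg·m²; I_B = ½(64.8)(0.239)² = 1.851 kg·m².
Taking A's sense as positive: L = (0.9624)(10.6) = 10.20 kg·m²·rad/s.
Combined I = 0.9624 + 1.851 = 2.813 kg·m².
ω_f = L / I = 10.20 / 2.813 = 3.626 rad/s.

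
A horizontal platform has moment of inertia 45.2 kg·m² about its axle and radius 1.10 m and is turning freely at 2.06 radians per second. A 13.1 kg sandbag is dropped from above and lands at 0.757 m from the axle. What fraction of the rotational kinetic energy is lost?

fraction ≈ 0.142

The added mass arrives with no angular momentum about the axle, and any external torque about the axle is negligible, so the system's angular momentum is conserved.
Added inertia Σmr² = (13.1)(0.757)² = 7.507 kg·m²; I_f = 45.20 + 7.507 = 52.71 kg·m².
ω_f = I_p ω_i / I_f = (45.20)(2.06) / 52.71 = 1.767 rad/s.
KE_i = ½(45.20)(2.060 rad/s)² = 95.91 J; KE_f = ½(52.71)(1.767)² = 82.25 J.
Fraction lost = 0.1424.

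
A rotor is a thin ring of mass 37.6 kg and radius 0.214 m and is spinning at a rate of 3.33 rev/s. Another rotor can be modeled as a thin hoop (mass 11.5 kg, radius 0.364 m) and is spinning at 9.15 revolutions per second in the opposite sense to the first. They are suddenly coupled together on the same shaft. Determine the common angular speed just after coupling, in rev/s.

|ω_f| ≈ 2.53 rev/s

The coupling torques are internal; angular momentum about the shared axis is conserved.
Moments of inertia: I_A = (37.6)(0.214)² = 1.722 kg·m²; I_B = (11.5)(0.364)² = 1.524 kg·m².
Taking A's sense as positive: L = (1.722)(3.33) − (1.524)(9.15) = -8.208 kg·m²·rev/s.
Combined I = 1.722 + 1.524 = 3.246 kg·m².
ω_f = L / I = -8.208 / 3.246 = -2.529 rev/s.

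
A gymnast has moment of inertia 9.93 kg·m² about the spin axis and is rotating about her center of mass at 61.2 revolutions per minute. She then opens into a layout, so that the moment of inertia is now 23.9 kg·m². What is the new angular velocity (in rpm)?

Angular momentum about the spin axis is conserved since the torque about it is zero.
ω₂ = I₁ω₁ / I₂ = (9.930)(61.2 rpm) / (23.90) = 25.43 rpm.

ω₂ ≈ 25.4 rpm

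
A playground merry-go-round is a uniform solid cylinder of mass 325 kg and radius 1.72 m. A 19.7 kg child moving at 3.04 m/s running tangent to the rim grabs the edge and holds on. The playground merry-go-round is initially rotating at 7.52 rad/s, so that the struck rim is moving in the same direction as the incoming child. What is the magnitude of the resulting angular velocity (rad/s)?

|ω_f| ≈ 6.90 rad/s

About the axle the impulsive forces during the collision are internal, so angular momentum about that axis is conserved.
I_p = ½(325)(1.72)² = 480.7 kg·m². Taking the sense of the child's angular momentum as positive, L_{child} = m v R = (19.7)(3.04)(1.72) = 103.0 kg·m²/s.
L_i = +I_p ω_p + m v R = +(480.7)(7.52) + 103.0 = 3718 kg·m²/s.
After sticking, I_f = I_p + m R² = 480.7 + (19.7)(1.72)² = 539.0 kg·m².
ω_f = L_i / I_f = 3718 / 539.0 = 6.898 rad/s.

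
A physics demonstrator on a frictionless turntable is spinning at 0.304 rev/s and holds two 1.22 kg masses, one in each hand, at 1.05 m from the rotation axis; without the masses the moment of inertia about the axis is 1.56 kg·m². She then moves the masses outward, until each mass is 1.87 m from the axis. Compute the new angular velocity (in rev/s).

ω₂ ≈ 0.128 rev/s

With no external torque about the axis, L is conserved: I₁ω₁ = I₂ω₂.
I₁ = 1.56 + 2(1.22)(1.05)² = 4.250 kg·m²; I₂ = 1.56 + 2(1.22)(1.87)² = 10.09 kg·m².
ω₂ = I₁ω₁ / I₂ = (4.250)(0.304 rev/s) / (10.09) = 0.1280 rev/s.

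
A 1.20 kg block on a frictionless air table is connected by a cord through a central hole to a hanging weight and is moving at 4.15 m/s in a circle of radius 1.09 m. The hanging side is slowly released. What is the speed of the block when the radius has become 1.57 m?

Central (radial) force ⇒ zero torque about the center ⇒ m v r is constant.
v₂ = v₁ r₁ / r₂ = (4.15)(1.09) / (1.57) = 2.881 m/s.

v₂ ≈ 2.88 m/s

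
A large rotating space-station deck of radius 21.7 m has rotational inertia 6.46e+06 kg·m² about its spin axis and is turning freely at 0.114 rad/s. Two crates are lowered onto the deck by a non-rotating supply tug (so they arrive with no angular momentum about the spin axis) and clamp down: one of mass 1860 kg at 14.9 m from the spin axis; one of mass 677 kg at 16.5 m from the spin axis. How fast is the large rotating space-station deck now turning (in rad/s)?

ω_f ≈ 0.104 rad/s

The added mass arrives with no angular momentum about the spin axis, and any external torque about the spin axis is negligible, so the system's angular momentum is conserved.
Added inertia Σmr² = (1860)(14.9)² + (677)(16.5)² = 5.973e+05 kg·m²; I_f = 6.460e+06 + 5.973e+05 = 7.057e+06 kg·m².
ω_f = I_p ω_i / I_f = (6.460e+06)(0.114) / 7.057e+06 = 0.1044 rad/s.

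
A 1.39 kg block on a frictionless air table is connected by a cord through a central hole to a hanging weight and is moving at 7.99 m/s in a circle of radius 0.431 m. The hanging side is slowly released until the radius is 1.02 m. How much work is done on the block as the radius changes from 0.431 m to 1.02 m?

Central (radial) force ⇒ zero torque about the center ⇒ m v r is constant.
v₂ = v₁ r₁ / r₂ = (7.99)(0.431) / (1.02) = 3.376 m/s.
W = ΔKE = ½m(v₂² − v₁²) = -36.45 J.

W ≈ -36.4 J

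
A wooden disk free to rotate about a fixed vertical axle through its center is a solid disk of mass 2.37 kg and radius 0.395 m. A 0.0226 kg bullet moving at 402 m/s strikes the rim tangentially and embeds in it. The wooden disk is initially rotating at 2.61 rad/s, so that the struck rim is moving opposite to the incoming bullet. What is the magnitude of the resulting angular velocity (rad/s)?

The axle reaction passes through the axle and exerts no torque about it; angular momentum about the axle is conserved through the impact.
I_p = ½(2.37)(0.395)² = 0.1849 kg·m². Taking the sense of the bullet's angular momentum as positive, L_{bullet} = m v R = (0.0226)(402)(0.395) = 3.589 kg·m²/s.
L_i = −I_p ω_p + m v R = −(0.1849)(2.61) + 3.589 = 3.106 kg·m²/s.
After sticking, I_f = I_p + m R² = 0.1849 + (0.0226)(0.395)² = 0.1884 kg·m².
ω_f = L_i / I_f = 3.106 / 0.1884 = 16.49 rad/s.

|ω_f| ≈ 16.5 rad/s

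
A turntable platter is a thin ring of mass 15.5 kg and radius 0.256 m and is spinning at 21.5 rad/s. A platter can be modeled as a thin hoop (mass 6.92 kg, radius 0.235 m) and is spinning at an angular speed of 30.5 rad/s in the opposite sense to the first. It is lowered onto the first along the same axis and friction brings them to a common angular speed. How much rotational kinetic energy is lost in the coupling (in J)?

The coupling torques are internal; angular momentum about the shared axis is conserved.
Moments of inertia: I_A = (15.5)(0.256)² = 1.016 kg·m²; I_B = (6.92)(0.235)² = 0.3822 kg·m².
Taking A's sense as positive: L = (1.016)(21.5) − (0.3822)(30.5) = 10.18 kg·m²·rad/s.
Combined I = 1.016 + 0.3822 = 1.398 kg·m².
ω_f = L / I = 10.18 / 1.398 = 7.285 rad/s.
KE_i = ½ΣIω² = 412.5 J; KE_f = ½(1.398)(7.285)² = 37.10 J.

ΔKE lost ≈ 375 J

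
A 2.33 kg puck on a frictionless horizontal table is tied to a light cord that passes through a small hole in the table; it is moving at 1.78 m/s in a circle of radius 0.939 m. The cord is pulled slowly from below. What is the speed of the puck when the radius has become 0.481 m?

v₂ ≈ 3.47 m/s

The only horizontal force on the mass is along the cord (radial), so it exerts no torque about the hole and angular momentum m v r is conserved.
v₂ = v₁ r₁ / r₂ = (1.78)(0.939) / (0.481) = 3.475 m/s.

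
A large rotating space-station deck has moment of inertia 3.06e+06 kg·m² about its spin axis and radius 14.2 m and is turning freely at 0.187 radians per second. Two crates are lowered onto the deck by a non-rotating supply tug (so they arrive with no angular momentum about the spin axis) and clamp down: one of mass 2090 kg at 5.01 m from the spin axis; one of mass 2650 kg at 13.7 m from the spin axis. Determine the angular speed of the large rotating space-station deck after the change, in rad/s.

No external torque acts about the spin axis; L_before = L_after.
Added inertia Σmr² = (2090)(5.01)² + (2650)(13.7)² = 5.498e+05 kg·m²; I_f = 3.060e+06 + 5.498e+05 = 3.610e+06 kg·m².
ω_f = I_p ω_i / I_f = (3.060e+06)(0.187) / 3.610e+06 = 0.1585 rad/s.

ω_f ≈ 0.159 rad/s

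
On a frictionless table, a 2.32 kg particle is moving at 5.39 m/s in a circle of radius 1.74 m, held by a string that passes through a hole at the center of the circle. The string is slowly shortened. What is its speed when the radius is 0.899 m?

v₂ ≈ 10.4 m/s

The only horizontal force on the mass is along the cord (radial), so it exerts no torque about the hole and angular momentum m v r is conserved.
v₂ = v₁ r₁ / r₂ = (5.39)(1.74) / (0.899) = 10.43 m/s.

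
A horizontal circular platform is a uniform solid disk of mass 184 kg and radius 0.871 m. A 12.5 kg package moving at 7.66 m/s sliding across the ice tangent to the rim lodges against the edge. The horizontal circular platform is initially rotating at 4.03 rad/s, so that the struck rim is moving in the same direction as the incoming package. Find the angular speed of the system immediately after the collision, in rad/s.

The axle reaction passes through the central axle and exerts no torque about it; angular momentum about the central axle is conserved through the impact.
I_p = ½(184)(0.871)² = 69.79 kg·m². Taking the sense of the package's angular momentum as positive, L_{package} = m v R = (12.5)(7.66)(0.871) = 83.40 kg·m²/s.
L_i = +I_p ω_p + m v R = +(69.79)(4.03) + 83.40 = 364.7 kg·m²/s.
After sticking, I_f = I_p + m R² = 69.79 + (12.5)(0.871)² = 79.28 kg·m².
ω_f = L_i / I_f = 364.7 / 79.28 = 4.600 rad/s.

|ω_f| ≈ 4.60 rad/s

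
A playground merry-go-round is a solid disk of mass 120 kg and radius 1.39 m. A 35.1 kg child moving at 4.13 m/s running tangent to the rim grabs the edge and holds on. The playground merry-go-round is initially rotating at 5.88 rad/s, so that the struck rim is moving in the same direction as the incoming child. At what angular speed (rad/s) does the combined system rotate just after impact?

About the axle the impulsive forces during the collision are internal, so angular momentum about that axis is conserved.
I_p = ½(120)(1.39)² = 115.9 kg·m². Taking the sense of the child's angular momentum as positive, L_{child} = m v R = (35.1)(4.13)(1.39) = 201.5 kg·m²/s.
L_i = +I_p ω_p + m v R = +(115.9)(5.88) + 201.5 = 883.1 kg·m²/s.
After sticking, I_f = I_p + m R² = 115.9 + (35.1)(1.39)² = 183.7 kg·m².
ω_f = L_i / I_f = 883.1 / 183.7 = 4.806 rad/s.

|ω_f| ≈ 4.81 rad/s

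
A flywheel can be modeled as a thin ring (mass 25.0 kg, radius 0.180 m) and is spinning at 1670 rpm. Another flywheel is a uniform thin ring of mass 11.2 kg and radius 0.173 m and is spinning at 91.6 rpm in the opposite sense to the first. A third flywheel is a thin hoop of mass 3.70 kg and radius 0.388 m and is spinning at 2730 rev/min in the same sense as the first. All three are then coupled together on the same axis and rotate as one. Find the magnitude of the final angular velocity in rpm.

|ω_f| ≈ 1670 rpm

No external torque acts about the common axis, so total angular momentum is conserved.
Moments of inertia: I_A = (25.0)(0.180)² = 0.8100 kg·m²; I_B = (11.2)(0.173)² = 0.3352 kg·m²; I_C = (3.70)(0.388)² = 0.5570 kg·m².
Taking A's sense as positive: L = (0.8100)(1670) − (0.3352)(91.6) + (0.5570)(2730) = 2843 kg·m²·rpm.
Combined I = 0.8100 + 0.3352 + 0.5570 = 1.702 kg·m².
ω_f = L / I = 2843 / 1.702 = 1670 rpm.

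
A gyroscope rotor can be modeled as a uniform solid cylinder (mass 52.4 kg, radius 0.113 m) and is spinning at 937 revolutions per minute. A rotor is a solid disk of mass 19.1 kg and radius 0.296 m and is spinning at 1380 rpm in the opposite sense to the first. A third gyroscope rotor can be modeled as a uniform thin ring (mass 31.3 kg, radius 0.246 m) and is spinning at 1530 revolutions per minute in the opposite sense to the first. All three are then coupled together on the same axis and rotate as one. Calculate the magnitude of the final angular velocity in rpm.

No external torque acts about the common axis, so total angular momentum is conserved.
Moments of inertia: I_A = ½(52.4)(0.113)² = 0.3345 kg·m²; I_B = ½(19.1)(0.296)² = 0.8367 kg·m²; I_C = (31.3)(0.246)² = 1.894 kg·m².
Taking A's sense as positive: L = (0.3345)(937) − (0.8367)(1380) − (1.894)(1530) = -3739 kg·m²·rpm.
Combined I = 0.3345 + 0.8367 + 1.894 = 3.065 kg·m².
ω_f = L / I = -3739 / 3.065 = -1220 rpm.

|ω_f| ≈ 1220 rpm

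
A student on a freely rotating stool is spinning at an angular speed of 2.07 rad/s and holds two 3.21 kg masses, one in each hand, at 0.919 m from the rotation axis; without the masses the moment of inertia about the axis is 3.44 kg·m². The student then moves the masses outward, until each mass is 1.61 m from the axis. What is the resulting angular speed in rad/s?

With no external torque about the axis, L is conserved: I₁ω₁ = I₂ω₂.
I₁ = 3.44 + 2(3.21)(0.919)² = 8.862 kg·m²; I₂ = 3.44 + 2(3.21)(1.61)² = 20.08 kg·m².
ω₂ = I₁ω₁ / I₂ = (8.862)(2.07 rad/s) / (20.08) = 0.9135 rad/s.

ω₂ ≈ 0.914 rad/s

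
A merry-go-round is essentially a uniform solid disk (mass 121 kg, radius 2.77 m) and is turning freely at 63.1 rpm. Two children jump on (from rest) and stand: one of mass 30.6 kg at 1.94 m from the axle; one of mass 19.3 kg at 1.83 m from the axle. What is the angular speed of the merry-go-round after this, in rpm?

ω_f ≈ 45.5 rpm

The added mass arrives with no angular momentum about the axle, and any external torque about the axle is negligible, so the system's angular momentum is conserved.
I_p = ½(121)(2.77)² = 464.2 kg·m².
Added inertia Σmr² = (30.6)(1.94)² + (19.3)(1.83)² = 179.8 kg·m²; I_f = 464.2 + 179.8 = 644.0 kg·m².
ω_f = I_p ω_i / I_f = (464.2)(63.1) / 644.0 = 45.48 rpm.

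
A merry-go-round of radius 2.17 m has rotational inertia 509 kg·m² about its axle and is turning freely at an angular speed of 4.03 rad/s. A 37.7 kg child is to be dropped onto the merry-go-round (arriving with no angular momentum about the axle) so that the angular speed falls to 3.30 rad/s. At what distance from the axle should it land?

No external torque acts about the axle; L_before = L_after.
I_p ω_i = (I_p + m r²) ω_f ⇒ m r² = I_p(ω_i/ω_f − 1) = 509.0(4.03/3.30 − 1) = 112.6 kg·m².
r = √(112.6/37.7) = 1.728 m.

r ≈ 1.73 m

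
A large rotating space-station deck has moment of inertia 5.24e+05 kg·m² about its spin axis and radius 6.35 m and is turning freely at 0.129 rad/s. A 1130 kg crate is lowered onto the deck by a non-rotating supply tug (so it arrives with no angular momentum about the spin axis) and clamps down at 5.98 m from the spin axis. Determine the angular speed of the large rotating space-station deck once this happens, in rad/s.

The added mass arrives with no angular momentum about the spin axis, and any external torque about the spin axis is negligible, so the system's angular momentum is conserved.
Added inertia Σmr² = (1130)(5.98)² = 40410 kg·m²; I_f = 5.240e+05 + 40410 = 5.644e+05 kg·m².
ω_f = I_p ω_i / I_f = (5.240e+05)(0.129) / 5.644e+05 = 0.1198 rad/s.

ω_f ≈ 0.120 rad/s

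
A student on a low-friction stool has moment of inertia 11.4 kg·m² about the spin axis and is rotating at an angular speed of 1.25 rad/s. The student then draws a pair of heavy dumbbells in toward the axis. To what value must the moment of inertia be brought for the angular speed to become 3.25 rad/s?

With no external torque about the axis, L is conserved: I₁ω₁ = I₂ω₂.
I₂ = I₁ω₁ / ω₂ = (11.4)(1.25) / (3.25) = 4.385 kg·m².

I₂ ≈ 4.38 kg·m²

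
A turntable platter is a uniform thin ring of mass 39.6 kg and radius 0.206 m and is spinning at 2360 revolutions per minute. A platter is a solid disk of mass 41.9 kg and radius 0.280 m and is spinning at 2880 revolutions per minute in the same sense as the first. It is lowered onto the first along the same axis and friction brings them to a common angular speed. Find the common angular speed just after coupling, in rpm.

|ω_f| ≈ 2620 rpm

No external torque acts about the common axis, so total angular momentum is conserved.
Moments of inertia: I_A = (39.6)(0.206)² = 1.680 kg·m²; I_B = ½(41.9)(0.280)² = 1.642 kg·m².
Taking A's sense as positive: L = (1.680)(2360) + (1.642)(2880) = 8696 kg·m²·rpm.
Combined I = 1.680 + 1.642 = 3.323 kg·m².
ω_f = L / I = 8696 / 3.323 = 2617 rpm.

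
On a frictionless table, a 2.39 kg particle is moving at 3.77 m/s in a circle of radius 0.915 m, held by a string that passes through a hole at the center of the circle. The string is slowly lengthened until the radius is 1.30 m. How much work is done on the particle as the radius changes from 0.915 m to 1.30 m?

Central (radial) force ⇒ zero torque about the center ⇒ m v r is constant.
v₂ = v₁ r₁ / r₂ = (3.77)(0.915) / (1.30) = 2.654 m/s.
W = ΔKE = ½m(v₂² − v₁²) = -8.570 J.

W ≈ -8.57 J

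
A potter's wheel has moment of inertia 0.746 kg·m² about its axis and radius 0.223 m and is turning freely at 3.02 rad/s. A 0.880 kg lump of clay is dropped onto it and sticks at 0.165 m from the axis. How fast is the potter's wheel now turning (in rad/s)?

ω_f ≈ 2.93 rad/s

No external torque acts about the axis; L_before = L_after.
Added inertia Σmr² = (0.880)(0.165)² = 0.02396 kg·m²; I_f = 0.7460 + 0.02396 = 0.7700 kg·m².
ω_f = I_p ω_i / I_f = (0.7460)(3.02) / 0.7700 = 2.926 rad/s.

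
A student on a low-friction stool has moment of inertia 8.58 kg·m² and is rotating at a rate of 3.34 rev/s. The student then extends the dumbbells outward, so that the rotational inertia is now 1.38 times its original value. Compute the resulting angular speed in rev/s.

Angular momentum about the spin axis is conserved since the torque about it is zero.
I₂ = 1.38 × 8.58 = 11.84 kg·m².
ω₂ = I₁ω₁ / I₂ = (8.580)(3.34 rev/s) / (11.84) = 2.420 rev/s.

ω₂ ≈ 2.42 rev/s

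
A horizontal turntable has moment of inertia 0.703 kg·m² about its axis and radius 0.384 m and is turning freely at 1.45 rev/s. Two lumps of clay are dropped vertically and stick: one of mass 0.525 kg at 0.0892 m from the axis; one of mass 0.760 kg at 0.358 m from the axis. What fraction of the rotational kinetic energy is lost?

No external torque acts about the axis; L_before = L_after.
Added inertia Σmr² = (0.525)(0.0892)² + (0.760)(0.358)² = 0.1016 kg·m²; I_f = 0.7030 + 0.1016 = 0.8046 kg·m².
ω_f = I_p ω_i / I_f = (0.7030)(1.45) / 0.8046 = 1.267 rev/s.
KE_i = ½(0.7030)(9.111 rad/s)² = 29.18 J; KE_f = ½(0.8046)(7.960)² = 25.49 J.
Fraction lost = 0.1263.

fraction ≈ 0.126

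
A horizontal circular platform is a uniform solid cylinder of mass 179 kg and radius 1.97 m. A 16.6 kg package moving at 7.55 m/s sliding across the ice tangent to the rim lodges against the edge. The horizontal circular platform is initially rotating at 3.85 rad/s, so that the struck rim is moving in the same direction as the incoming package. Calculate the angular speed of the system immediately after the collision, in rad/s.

The axle reaction passes through the central axle and exerts no torque about it; angular momentum about the central axle is conserved through the impact.
I_p = ½(179)(1.97)² = 347.3 kg·m². Taking the sense of the package's angular momentum as positive, L_{package} = m v R = (16.6)(7.55)(1.97) = 246.9 kg·m²/s.
L_i = +I_p ω_p + m v R = +(347.3)(3.85) + 246.9 = 1584 kg·m²/s.
After sticking, I_f = I_p + m R² = 347.3 + (16.6)(1.97)² = 411.8 kg·m².
ω_f = L_i / I_f = 1584 / 411.8 = 3.847 rad/s.

|ω_f| ≈ 3.85 rad/s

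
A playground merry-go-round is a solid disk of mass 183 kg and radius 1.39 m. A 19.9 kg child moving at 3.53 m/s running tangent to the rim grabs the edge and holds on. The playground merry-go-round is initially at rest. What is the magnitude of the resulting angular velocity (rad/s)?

The axle reaction passes through the axle and exerts no torque about it; angular momentum about the axle is conserved through the impact.
I_p = ½(183)(1.39)² = 176.8 kg·m². Taking the sense of the child's angular momentum as positive, L_{child} = m v R = (19.9)(3.53)(1.39) = 97.64 kg·m²/s.
L_i = 0 + 97.64 = 97.64 kg·m²/s.
After sticking, I_f = I_p + m R² = 176.8 + (19.9)(1.39)² = 215.2 kg·m².
ω_f = L_i / I_f = 97.64 / 215.2 = 0.4537 rad/s.

|ω_f| ≈ 0.454 rad/s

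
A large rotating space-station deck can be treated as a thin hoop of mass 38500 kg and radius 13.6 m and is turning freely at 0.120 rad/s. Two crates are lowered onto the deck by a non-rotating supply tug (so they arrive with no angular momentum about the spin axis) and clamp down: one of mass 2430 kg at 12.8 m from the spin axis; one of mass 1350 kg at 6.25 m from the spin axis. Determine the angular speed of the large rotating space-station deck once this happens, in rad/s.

The added mass arrives with no angular momentum about the spin axis, and any external torque about the spin axis is negligible, so the system's angular momentum is conserved.
I_p = (38500)(13.6)² = 7.121e+06 kg·m².
Added inertia Σmr² = (2430)(12.8)² + (1350)(6.25)² = 4.509e+05 kg·m²; I_f = 7.121e+06 + 4.509e+05 = 7.572e+06 kg·m².
ω_f = I_p ω_i / I_f = (7.121e+06)(0.120) / 7.572e+06 = 0.1129 rad/s.

ω_f ≈ 0.113 rad/s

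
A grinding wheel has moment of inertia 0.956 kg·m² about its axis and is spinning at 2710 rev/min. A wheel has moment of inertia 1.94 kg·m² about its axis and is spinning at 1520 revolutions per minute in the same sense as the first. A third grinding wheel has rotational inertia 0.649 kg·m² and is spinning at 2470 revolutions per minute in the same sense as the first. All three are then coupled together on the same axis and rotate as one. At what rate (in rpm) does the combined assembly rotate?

No external torque acts about the common axis, so total angular momentum is conserved.
Taking A's sense as positive: L = (0.9560)(2710) + (1.940)(1520) + (0.6490)(2470) = 7143 kg·m²·rpm.
Combined I = 0.9560 + 1.940 + 0.6490 = 3.545 kg·m².
ω_f = L / I = 7143 / 3.545 = 2015 rpm.

|ω_f| ≈ 2010 rpm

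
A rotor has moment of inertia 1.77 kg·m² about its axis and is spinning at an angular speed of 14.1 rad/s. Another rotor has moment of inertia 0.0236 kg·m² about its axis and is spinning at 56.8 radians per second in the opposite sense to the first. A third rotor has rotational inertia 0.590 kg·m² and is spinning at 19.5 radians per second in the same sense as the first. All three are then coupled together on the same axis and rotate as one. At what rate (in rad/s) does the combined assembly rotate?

|ω_f| ≈ 14.7 rad/s

No external torque acts about the common axis, so total angular momentum is conserved.
Taking A's sense as positive: L = (1.770)(14.1) − (0.02360)(56.8) + (0.5900)(19.5) = 35.12 kg·m²·rad/s.
Combined I = 1.770 + 0.02360 + 0.5900 = 2.384 kg·m².
ω_f = L / I = 35.12 / 2.384 = 14.73 rad/s.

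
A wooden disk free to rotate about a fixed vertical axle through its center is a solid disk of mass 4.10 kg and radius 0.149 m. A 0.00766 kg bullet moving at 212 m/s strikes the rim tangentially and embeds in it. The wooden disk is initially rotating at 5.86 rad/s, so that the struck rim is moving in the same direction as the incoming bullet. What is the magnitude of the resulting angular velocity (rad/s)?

|ω_f| ≈ 11.1 rad/s

About the axle the impulsive forces during the collision are internal, so angular momentum about that axis is conserved.
I_p = ½(4.10)(0.149)² = 0.04551 kg·m². Taking the sense of the bullet's angular momentum as positive, L_{bullet} = m v R = (0.00766)(212)(0.149) = 0.2420 kg·m²/s.
L_i = +I_p ω_p + m v R = +(0.04551)(5.86) + 0.2420 = 0.5087 kg·m²/s.
After sticking, I_f = I_p + m R² = 0.04551 + (0.00766)(0.149)² = 0.04568 kg·m².
ω_f = L_i / I_f = 0.5087 / 0.04568 = 11.13 rad/s.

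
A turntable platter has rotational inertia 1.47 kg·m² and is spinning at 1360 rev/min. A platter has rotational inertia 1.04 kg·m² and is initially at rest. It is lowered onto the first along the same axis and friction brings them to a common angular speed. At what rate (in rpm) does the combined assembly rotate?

|ω_f| ≈ 796 rpm

No external torque acts about the common axis, so total angular momentum is conserved.
Taking A's sense as positive: L = (1.470)(1360) = 1999 kg·m²·rpm.
Combined I = 1.470 + 1.040 = 2.510 kg·m².
ω_f = L / I = 1999 / 2.510 = 796.5 rpm.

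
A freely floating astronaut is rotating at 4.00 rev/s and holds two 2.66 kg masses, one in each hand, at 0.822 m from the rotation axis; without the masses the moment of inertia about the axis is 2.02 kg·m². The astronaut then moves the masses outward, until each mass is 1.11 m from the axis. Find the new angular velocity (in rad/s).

Angular momentum about the spin axis is conserved since the torque about it is zero.
I₁ = 2.02 + 2(2.66)(0.822)² = 5.615 kg·m²; I₂ = 2.02 + 2(2.66)(1.11)² = 8.575 kg·m².
ω₂ = I₁ω₁ / I₂ = (5.615)(4.00 rev/s) / (8.575) = 2.619 rev/s = 16.46 rad/s.

ω₂ ≈ 16.5 rad/s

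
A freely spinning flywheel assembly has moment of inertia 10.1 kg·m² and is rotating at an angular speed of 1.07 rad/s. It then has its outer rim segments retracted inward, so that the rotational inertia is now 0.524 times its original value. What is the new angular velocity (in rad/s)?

ω₂ ≈ 2.04 rad/s

No external torque acts about the spin axis, so angular momentum is conserved.
I₂ = 0.524 × 10.1 = 5.292 kg·m².
ω₂ = I₁ω₁ / I₂ = (10.10)(1.07 rad/s) / (5.292) = 2.042 rad/s.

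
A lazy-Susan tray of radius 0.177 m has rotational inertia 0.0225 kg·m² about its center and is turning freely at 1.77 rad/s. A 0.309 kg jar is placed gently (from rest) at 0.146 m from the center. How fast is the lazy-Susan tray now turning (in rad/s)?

The added mass arrives with no angular momentum about the center, and any external torque about the center is negligible, so the system's angular momentum is conserved.
Added inertia Σmr² = (0.309)(0.146)² = 0.006587 kg·m²; I_f = 0.02250 + 0.006587 = 0.02909 kg·m².
ω_f = I_p ω_i / I_f = (0.02250)(1.77) / 0.02909 = 1.369 rad/s.

ω_f ≈ 1.37 rad/s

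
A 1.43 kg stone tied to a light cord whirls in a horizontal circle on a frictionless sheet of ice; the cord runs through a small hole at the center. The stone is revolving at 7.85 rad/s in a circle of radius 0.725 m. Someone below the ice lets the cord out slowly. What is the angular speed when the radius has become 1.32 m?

The constraining force is radial, so m r² ω about the center is conserved.
ω₂ = ω₁ (r₁/r₂)² = (7.85)(0.725/1.32)² = 2.368 rad/s.

ω₂ ≈ 2.37 rad/s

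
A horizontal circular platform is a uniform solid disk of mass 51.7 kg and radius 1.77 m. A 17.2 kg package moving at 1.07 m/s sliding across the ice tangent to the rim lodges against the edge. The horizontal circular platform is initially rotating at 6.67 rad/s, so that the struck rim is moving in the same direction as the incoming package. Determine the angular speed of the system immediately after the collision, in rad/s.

The axle reaction passes through the central axle and exerts no torque about it; angular momentum about the central axle is conserved through the impact.
I_p = ½(51.7)(1.77)² = 80.99 kg·m². Taking the sense of the package's angular momentum as positive, L_{package} = m v R = (17.2)(1.07)(1.77) = 32.58 kg·m²/s.
L_i = +I_p ω_p + m v R = +(80.99)(6.67) + 32.58 = 572.7 kg·m²/s.
After sticking, I_f = I_p + m R² = 80.99 + (17.2)(1.77)² = 134.9 kg·m².
ω_f = L_i / I_f = 572.7 / 134.9 = 4.247 rad/s.

|ω_f| ≈ 4.25 rad/s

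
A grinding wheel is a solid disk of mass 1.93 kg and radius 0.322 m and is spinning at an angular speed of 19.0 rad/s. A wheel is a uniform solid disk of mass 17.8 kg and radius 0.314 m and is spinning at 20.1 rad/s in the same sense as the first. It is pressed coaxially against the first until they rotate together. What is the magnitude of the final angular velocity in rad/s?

The coupling torques are internal; angular momentum about the shared axis is conserved.
Moments of inertia: I_A = ½(1.93)(0.322)² = 0.1001 kg·m²; I_B = ½(17.8)(0.314)² = 0.8775 kg·m².
Taking A's sense as positive: L = (0.1001)(19.0) + (0.8775)(20.1) = 19.54 kg·m²·rad/s.
Combined I = 0.1001 + 0.8775 = 0.9776 kg·m².
ω_f = L / I = 19.54 / 0.9776 = 19.99 rad/s.

|ω_f| ≈ 20.0 rad/s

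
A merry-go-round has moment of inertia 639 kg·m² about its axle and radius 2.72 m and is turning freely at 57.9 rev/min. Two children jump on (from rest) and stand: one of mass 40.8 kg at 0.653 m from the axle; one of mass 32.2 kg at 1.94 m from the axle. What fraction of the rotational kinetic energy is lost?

fraction ≈ 0.178

No external torque acts about the axle; L_before = L_after.
Added inertia Σmr² = (40.8)(0.653)² + (32.2)(1.94)² = 138.6 kg·m²; I_f = 639.0 + 138.6 = 777.6 kg·m².
ω_f = I_p ω_i / I_f = (639.0)(57.9) / 777.6 = 47.58 rpm.
KE_i = ½(639.0)(6.063 rad/s)² = 11750 J; KE_f = ½(777.6)(4.983)² = 9652 J.
Fraction lost = 0.1782.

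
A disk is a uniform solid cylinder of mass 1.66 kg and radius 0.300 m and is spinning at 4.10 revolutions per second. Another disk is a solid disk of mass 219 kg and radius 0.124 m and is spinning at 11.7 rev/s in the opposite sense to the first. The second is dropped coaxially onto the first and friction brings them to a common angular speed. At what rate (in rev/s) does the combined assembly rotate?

|ω_f| ≈ 11.0 rev/s

The coupling torques are internal; angular momentum about the shared axis is conserved.
Moments of inertia: I_A = ½(1.66)(0.300)² = 0.07470 kg·m²; I_B = ½(219)(0.124)² = 1.684 kg·m².
Taking A's sense as positive: L = (0.07470)(4.10) − (1.684)(11.7) = -19.39 kg·m²·rev/s.
Combined I = 0.07470 + 1.684 = 1.758 kg·m².
ω_f = L / I = -19.39 / 1.758 = -11.03 rev/s.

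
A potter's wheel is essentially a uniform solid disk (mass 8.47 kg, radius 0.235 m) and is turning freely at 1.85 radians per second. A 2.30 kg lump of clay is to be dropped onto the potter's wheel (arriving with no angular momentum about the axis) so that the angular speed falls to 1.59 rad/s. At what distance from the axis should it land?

r ≈ 0.129 m

The added mass arrives with no angular momentum about the axis, and any external torque about the axis is negligible, so the system's angular momentum is conserved.
I_p = ½(8.47)(0.235)² = 0.2339 kg·m².
I_p ω_i = (I_p + m r²) ω_f ⇒ m r² = I_p(ω_i/ω_f − 1) = 0.2339(1.85/1.59 − 1) = 0.03824 kg·m².
r = √(0.03824/2.30) = 0.1289 m.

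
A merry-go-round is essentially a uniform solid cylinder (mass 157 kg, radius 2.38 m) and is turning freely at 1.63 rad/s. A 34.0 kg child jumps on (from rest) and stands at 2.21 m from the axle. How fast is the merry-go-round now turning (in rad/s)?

ω_f ≈ 1.19 rad/s

The added mass arrives with no angular momentum about the axle, and any external torque about the axle is negligible, so the system's angular momentum is conserved.
I_p = ½(157)(2.38)² = 444.7 kg·m².
Added inertia Σmr² = (34.0)(2.21)² = 166.1 kg·m²; I_f = 444.7 + 166.1 = 610.7 kg·m².
ω_f = I_p ω_i / I_f = (444.7)(1.63) / 610.7 = 1.187 rad/s.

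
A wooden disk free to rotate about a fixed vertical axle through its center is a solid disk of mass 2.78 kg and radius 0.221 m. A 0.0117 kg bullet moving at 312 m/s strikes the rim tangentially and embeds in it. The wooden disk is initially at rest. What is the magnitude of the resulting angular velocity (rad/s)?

|ω_f| ≈ 11.8 rad/s

The axle reaction passes through the axle and exerts no torque about it; angular momentum about the axle is conserved through the impact.
I_p = ½(2.78)(0.221)² = 0.06789 kg·m². Taking the sense of the bullet's angular momentum as positive, L_{bullet} = m v R = (0.0117)(312)(0.221) = 0.8067 kg·m²/s.
L_i = 0 + 0.8067 = 0.8067 kg·m²/s.
After sticking, I_f = I_p + m R² = 0.06789 + (0.0117)(0.221)² = 0.06846 kg·m².
ω_f = L_i / I_f = 0.8067 / 0.06846 = 11.78 rad/s.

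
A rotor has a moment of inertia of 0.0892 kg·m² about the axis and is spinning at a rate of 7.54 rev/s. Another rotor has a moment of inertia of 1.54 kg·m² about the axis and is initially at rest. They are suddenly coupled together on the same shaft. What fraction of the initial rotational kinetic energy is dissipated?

The coupling torques are internal; angular momentum about the shared axis is conserved.
Taking A's sense as positive: L = (0.08920)(7.54) = 0.6726 kg·m²·rev/s.
Combined I = 0.08920 + 1.540 = 1.629 kg·m².
ω_f = L / I = 0.6726 / 1.629 = 0.4128 rev/s.
KE_i = ½ΣIω² = 100.1 J; KE_f = ½(1.629)(2.594)² = 5.481 J.
Fraction dissipated = (KE_i − KE_f)/KE_i = 0.9452.

fraction ≈ 0.945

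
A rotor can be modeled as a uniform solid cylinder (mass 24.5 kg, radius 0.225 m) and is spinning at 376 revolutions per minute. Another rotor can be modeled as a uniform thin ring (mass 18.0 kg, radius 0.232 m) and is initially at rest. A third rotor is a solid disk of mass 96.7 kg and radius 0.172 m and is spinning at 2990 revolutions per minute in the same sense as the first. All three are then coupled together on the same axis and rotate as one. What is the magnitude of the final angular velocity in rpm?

|ω_f| ≈ 1490 rpm

The coupling torques are internal; angular momentum about the shared axis is conserved.
Moments of inertia: I_A = ½(24.5)(0.225)² = 0.6202 kg·m²; I_B = (18.0)(0.232)² = 0.9688 kg·m²; I_C = ½(96.7)(0.172)² = 1.430 kg·m².
Taking A's sense as positive: L = (0.6202)(376) + (1.430)(2990) = 4510 kg·m²·rpm.
Combined I = 0.6202 + 0.9688 + 1.430 = 3.019 kg·m².
ω_f = L / I = 4510 / 3.019 = 1494 rpm.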